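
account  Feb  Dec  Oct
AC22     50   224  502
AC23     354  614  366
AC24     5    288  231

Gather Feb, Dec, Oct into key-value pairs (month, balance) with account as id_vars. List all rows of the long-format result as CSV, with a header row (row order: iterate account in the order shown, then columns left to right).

account,month,balance
AC22,Feb,50
AC22,Dec,224
AC22,Oct,502
AC23,Feb,354
AC23,Dec,614
AC23,Oct,366
AC24,Feb,5
AC24,Dec,288
AC24,Oct,231

Each (account, column) pair becomes one row: 3 × 3 = 9 rows.
For example, (AC22, Feb) → balance=50.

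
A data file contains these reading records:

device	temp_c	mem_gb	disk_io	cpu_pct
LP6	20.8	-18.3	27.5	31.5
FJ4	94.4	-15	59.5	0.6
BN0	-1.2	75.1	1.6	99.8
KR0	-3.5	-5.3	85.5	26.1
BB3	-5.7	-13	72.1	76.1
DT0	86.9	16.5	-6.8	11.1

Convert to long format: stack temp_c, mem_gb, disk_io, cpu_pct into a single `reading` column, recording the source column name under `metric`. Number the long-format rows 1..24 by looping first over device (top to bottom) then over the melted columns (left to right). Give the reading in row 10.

75.1

24 rows total (6 × 4). Row 10: index ⌊(10-1)/4⌋ = 2 into device → BN0; (10-1) mod 4 = 1 into the melted columns → mem_gb.
So row 10 is (BN0, mem_gb, 75.1); reading = 75.1.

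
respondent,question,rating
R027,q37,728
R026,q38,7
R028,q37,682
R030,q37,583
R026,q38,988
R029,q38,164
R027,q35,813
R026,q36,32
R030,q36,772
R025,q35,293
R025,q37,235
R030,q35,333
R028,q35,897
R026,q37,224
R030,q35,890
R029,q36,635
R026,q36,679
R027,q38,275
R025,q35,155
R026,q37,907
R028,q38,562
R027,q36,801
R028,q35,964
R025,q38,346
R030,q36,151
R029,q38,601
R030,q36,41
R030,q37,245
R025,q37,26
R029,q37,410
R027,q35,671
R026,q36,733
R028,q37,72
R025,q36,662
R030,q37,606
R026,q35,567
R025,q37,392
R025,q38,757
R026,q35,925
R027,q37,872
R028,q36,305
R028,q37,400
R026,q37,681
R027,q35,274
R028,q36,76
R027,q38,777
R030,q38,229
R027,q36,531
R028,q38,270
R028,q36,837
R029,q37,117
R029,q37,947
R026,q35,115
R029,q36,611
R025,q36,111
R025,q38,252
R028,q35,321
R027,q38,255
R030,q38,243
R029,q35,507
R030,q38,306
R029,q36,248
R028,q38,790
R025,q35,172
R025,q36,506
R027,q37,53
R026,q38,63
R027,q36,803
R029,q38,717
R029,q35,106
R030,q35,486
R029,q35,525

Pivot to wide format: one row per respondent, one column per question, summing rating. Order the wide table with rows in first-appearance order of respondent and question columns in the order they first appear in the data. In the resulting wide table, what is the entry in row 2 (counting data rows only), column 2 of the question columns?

With rows in first-appearance order of respondent, row 2 is respondent=R026. question columns in first-appearance order: q37, q38, q35, q36; column 2 is q38.
Long rows with respondent=R026, question=q38: 7 + 988 + 63 = 1058.

1058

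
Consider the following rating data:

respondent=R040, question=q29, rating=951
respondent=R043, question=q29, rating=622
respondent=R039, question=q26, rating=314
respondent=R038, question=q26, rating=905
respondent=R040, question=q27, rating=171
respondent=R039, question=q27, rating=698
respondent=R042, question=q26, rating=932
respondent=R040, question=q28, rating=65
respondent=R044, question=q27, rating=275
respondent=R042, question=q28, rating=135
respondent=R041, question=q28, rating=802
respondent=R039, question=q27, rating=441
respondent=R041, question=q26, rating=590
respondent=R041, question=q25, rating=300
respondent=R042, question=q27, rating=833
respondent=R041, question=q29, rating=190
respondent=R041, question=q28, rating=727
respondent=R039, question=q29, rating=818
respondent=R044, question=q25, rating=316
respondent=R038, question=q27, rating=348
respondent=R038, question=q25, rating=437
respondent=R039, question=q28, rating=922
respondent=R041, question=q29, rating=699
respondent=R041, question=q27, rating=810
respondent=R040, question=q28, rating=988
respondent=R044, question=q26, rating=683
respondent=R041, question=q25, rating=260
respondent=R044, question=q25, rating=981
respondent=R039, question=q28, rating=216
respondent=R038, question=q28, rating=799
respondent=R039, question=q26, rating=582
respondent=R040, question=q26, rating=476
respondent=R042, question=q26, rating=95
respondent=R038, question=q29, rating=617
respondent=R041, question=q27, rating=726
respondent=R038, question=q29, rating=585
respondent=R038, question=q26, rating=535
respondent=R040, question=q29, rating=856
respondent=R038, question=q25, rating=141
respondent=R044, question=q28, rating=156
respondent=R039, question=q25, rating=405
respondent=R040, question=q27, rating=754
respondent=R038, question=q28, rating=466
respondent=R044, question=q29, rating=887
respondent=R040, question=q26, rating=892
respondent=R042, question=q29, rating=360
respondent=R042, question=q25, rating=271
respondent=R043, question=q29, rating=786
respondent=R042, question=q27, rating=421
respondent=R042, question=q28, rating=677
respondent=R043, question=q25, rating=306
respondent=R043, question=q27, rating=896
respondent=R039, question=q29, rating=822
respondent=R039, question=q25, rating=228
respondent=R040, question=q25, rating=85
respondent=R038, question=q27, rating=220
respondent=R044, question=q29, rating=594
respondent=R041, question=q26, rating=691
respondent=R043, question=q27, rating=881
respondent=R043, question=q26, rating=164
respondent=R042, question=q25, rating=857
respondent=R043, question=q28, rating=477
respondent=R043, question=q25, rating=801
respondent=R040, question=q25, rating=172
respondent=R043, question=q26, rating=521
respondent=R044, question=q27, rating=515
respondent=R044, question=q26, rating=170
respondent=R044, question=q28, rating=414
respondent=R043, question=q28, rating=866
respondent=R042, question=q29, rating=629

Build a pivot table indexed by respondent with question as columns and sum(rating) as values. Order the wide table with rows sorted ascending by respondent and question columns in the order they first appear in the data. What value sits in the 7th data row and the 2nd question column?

853

With rows sorted ascending by respondent, row 7 is respondent=R044. question columns in first-appearance order: q29, q26, q27, q28, q25; column 2 is q26.
Long rows with respondent=R044, question=q26: 683 + 170 = 853.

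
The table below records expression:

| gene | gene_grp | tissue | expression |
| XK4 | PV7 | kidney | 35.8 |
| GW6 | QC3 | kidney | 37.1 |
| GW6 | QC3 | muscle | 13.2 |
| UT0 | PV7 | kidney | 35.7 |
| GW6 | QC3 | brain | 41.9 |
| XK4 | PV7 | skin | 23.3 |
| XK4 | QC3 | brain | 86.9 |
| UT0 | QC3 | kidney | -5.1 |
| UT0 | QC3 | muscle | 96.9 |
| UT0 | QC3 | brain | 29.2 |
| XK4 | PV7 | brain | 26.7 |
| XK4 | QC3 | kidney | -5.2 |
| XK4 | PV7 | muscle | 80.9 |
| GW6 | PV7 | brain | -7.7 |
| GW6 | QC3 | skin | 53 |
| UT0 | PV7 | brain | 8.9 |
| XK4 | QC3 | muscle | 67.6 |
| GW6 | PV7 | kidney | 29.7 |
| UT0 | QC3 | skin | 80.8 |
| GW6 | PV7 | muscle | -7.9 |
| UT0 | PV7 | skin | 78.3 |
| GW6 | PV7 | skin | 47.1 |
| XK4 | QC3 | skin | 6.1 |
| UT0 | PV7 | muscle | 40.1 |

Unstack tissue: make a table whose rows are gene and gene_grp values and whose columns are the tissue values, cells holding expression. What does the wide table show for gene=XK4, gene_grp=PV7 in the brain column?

Wide layout: rows indexed by gene and gene_grp, columns are the 4 distinct tissue values (kidney, muscle, brain, skin).
Cell (gene=XK4, gene_grp=PV7, tissue=brain) draws from the long row where gene=XK4, gene_grp=PV7 and tissue=brain, which has expression=26.7.

26.7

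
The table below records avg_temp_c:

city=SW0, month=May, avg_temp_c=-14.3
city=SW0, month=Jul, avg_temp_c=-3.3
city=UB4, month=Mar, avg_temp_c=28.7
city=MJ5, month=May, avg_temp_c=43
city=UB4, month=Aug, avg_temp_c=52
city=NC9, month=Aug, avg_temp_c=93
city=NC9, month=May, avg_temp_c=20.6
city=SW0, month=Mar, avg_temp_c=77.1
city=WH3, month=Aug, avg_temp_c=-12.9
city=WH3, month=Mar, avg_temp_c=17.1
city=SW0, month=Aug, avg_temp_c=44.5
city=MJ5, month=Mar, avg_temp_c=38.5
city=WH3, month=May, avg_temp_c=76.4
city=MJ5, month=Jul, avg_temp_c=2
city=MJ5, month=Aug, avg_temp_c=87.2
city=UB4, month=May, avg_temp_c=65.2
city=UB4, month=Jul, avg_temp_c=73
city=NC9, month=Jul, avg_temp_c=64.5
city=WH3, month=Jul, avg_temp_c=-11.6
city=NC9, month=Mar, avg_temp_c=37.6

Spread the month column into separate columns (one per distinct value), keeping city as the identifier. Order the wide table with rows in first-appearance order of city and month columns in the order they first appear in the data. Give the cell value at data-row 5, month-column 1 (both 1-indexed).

With rows in first-appearance order of city, row 5 is city=WH3. month columns in first-appearance order: May, Jul, Mar, Aug; column 1 is May.
Long rows with city=WH3, month=May: avg_temp_c = 76.4.

76.4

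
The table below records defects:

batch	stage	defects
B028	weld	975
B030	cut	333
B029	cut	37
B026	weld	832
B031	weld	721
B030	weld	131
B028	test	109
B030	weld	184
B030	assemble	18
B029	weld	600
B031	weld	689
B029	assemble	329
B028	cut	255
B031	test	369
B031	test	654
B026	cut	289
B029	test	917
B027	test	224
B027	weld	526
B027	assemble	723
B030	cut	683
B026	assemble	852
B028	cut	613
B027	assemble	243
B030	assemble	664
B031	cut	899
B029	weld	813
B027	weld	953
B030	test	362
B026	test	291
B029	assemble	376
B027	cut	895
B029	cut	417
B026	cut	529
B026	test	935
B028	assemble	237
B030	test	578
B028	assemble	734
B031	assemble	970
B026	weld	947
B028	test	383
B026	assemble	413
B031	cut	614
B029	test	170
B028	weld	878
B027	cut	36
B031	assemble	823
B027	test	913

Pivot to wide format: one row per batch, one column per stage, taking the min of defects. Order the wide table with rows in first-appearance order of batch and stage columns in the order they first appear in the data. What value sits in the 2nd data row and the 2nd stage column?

333

With rows in first-appearance order of batch, row 2 is batch=B030. stage columns in first-appearance order: weld, cut, test, assemble; column 2 is cut.
Long rows with batch=B030, stage=cut: min(333, 683) = 333.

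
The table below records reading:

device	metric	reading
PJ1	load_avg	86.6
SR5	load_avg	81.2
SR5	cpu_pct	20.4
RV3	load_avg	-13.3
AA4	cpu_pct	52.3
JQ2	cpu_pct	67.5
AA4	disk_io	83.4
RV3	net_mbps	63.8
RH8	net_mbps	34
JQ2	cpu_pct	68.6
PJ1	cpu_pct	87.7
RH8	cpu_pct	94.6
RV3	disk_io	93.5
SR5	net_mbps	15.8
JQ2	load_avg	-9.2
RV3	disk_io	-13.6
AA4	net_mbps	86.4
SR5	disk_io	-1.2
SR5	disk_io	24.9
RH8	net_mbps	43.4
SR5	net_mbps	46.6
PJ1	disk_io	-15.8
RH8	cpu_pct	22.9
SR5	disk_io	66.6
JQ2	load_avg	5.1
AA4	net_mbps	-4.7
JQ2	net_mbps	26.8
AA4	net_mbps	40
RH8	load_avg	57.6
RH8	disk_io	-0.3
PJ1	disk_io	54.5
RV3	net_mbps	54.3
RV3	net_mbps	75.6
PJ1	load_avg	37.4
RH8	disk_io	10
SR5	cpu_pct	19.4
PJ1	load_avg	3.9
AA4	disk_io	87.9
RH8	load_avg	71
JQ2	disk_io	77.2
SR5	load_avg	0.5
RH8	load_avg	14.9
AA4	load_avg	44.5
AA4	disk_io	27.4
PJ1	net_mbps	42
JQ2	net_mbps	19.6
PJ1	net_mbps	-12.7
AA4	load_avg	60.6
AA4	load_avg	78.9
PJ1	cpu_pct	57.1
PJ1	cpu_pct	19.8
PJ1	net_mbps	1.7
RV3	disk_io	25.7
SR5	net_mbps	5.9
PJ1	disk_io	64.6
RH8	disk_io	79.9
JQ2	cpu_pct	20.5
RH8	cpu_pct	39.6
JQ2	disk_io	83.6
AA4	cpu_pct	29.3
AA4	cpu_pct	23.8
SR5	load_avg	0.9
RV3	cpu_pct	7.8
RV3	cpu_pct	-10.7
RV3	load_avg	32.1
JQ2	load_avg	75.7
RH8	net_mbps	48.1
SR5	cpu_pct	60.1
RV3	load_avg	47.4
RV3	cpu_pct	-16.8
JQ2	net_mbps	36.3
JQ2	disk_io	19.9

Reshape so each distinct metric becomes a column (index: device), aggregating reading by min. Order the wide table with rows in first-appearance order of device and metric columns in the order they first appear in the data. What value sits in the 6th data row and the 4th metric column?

With rows in first-appearance order of device, row 6 is device=RH8. metric columns in first-appearance order: load_avg, cpu_pct, disk_io, net_mbps; column 4 is net_mbps.
Long rows with device=RH8, metric=net_mbps: min(34, 43.4, 48.1) = 34.

34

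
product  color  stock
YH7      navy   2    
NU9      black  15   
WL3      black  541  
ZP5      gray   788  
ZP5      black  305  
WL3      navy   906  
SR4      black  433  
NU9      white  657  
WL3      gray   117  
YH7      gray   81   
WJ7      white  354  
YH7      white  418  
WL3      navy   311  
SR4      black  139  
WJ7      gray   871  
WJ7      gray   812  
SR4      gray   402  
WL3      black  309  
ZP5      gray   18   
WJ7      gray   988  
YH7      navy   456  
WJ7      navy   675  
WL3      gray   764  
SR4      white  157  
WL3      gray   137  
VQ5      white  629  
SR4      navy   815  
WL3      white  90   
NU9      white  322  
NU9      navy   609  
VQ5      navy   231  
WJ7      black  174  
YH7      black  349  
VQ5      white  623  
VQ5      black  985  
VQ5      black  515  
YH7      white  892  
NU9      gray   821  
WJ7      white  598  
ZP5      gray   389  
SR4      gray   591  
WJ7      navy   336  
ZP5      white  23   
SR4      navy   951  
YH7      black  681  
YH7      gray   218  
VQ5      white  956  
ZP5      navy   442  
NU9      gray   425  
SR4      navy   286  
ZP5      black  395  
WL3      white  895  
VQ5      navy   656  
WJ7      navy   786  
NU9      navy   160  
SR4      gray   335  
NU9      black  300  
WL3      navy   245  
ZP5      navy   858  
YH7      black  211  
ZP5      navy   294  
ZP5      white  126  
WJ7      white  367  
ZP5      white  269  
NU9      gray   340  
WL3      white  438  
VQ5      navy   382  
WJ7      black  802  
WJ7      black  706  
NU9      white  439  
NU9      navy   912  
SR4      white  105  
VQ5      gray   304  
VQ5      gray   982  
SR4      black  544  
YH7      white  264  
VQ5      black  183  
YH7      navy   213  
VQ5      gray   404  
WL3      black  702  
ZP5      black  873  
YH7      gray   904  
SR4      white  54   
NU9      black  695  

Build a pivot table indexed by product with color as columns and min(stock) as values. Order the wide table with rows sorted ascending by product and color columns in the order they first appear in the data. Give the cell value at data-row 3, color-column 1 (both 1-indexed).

231

With rows sorted ascending by product, row 3 is product=VQ5. color columns in first-appearance order: navy, black, gray, white; column 1 is navy.
Long rows with product=VQ5, color=navy: min(231, 656, 382) = 231.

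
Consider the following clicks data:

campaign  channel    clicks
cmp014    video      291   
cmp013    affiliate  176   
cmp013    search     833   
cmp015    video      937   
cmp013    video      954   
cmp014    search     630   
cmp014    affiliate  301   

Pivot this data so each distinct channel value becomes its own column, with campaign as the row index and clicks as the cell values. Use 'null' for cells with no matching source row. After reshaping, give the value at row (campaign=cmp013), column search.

The long row with campaign=cmp013, channel=search has clicks=833.

833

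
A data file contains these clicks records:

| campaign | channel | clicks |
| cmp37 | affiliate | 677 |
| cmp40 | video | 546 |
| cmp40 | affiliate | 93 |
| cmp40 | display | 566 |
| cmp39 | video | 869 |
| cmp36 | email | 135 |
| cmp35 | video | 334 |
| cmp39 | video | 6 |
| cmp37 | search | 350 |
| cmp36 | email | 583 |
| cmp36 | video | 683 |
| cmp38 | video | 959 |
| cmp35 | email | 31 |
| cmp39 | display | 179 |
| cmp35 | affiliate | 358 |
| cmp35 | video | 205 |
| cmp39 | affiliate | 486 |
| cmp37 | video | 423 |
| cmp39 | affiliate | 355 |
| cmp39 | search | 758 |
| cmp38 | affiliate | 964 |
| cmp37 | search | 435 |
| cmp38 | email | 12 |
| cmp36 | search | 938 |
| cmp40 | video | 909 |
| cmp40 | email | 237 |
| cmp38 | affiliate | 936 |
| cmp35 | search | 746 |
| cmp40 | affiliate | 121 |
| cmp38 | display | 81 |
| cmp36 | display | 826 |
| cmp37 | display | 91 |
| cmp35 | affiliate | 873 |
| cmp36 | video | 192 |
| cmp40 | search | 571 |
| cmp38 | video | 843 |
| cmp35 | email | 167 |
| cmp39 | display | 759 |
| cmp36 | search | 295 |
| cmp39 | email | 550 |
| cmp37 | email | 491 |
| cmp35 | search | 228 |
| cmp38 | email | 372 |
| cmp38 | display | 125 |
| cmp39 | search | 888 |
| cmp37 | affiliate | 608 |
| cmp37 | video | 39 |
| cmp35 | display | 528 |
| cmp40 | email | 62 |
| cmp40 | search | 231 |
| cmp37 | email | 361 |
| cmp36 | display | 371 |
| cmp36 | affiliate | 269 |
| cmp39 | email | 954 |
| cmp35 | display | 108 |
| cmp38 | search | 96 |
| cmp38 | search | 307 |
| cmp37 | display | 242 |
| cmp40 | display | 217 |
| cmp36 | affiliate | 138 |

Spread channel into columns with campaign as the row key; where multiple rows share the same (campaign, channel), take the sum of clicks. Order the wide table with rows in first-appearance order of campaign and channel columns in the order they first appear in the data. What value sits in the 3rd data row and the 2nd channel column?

With rows in first-appearance order of campaign, row 3 is campaign=cmp39. channel columns in first-appearance order: affiliate, video, display, email, search; column 2 is video.
Long rows with campaign=cmp39, channel=video: 869 + 6 = 875.

875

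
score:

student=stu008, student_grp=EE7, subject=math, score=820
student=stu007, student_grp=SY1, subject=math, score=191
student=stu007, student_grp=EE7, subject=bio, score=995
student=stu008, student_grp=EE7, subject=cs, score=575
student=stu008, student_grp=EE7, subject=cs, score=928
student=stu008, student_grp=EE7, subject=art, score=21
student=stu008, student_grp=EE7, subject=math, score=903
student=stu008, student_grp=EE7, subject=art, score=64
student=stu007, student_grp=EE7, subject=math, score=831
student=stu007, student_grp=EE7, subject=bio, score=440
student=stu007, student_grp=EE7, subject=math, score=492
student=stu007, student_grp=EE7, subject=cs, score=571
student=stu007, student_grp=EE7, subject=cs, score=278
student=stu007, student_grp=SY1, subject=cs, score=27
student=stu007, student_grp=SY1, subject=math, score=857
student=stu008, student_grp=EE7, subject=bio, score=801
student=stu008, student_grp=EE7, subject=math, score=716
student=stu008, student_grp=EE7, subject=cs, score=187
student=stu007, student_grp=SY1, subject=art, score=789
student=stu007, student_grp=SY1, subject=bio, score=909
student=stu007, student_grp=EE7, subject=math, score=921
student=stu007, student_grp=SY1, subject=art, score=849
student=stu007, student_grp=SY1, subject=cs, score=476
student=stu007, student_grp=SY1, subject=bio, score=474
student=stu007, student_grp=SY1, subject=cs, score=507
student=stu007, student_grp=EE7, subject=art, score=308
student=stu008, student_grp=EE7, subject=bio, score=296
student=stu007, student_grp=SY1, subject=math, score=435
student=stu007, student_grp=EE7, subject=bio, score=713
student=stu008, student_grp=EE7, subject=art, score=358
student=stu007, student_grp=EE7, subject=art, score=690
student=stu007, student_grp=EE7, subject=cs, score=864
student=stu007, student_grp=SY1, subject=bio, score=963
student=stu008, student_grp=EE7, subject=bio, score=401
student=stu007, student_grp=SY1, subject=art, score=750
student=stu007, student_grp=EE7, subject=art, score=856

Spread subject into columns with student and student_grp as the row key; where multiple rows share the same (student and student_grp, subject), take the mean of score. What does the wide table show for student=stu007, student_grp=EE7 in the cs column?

571

Rows with student=stu007, student_grp=EE7 and subject=cs: score values are 571, 278, 864.
(571 + 278 + 864) / 3 = 571.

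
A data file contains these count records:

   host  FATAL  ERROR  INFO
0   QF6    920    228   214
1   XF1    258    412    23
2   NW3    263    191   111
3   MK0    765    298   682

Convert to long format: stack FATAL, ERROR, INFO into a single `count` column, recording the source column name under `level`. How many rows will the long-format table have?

12

4 host values × 3 melted columns = 12 rows.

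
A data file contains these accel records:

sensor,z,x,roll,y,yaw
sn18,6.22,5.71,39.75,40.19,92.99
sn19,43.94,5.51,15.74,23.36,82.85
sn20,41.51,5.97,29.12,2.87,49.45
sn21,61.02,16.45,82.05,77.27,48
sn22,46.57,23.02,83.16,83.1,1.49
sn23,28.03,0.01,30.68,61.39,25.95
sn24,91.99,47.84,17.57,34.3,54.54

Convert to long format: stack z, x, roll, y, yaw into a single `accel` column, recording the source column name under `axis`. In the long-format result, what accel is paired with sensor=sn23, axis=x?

Unpivoting turns each (sensor, wide-column) pair into one long row.
The wide cell at row sn23, column x holds 0.01, so the long row (sn23, x) has accel=0.01.

0.01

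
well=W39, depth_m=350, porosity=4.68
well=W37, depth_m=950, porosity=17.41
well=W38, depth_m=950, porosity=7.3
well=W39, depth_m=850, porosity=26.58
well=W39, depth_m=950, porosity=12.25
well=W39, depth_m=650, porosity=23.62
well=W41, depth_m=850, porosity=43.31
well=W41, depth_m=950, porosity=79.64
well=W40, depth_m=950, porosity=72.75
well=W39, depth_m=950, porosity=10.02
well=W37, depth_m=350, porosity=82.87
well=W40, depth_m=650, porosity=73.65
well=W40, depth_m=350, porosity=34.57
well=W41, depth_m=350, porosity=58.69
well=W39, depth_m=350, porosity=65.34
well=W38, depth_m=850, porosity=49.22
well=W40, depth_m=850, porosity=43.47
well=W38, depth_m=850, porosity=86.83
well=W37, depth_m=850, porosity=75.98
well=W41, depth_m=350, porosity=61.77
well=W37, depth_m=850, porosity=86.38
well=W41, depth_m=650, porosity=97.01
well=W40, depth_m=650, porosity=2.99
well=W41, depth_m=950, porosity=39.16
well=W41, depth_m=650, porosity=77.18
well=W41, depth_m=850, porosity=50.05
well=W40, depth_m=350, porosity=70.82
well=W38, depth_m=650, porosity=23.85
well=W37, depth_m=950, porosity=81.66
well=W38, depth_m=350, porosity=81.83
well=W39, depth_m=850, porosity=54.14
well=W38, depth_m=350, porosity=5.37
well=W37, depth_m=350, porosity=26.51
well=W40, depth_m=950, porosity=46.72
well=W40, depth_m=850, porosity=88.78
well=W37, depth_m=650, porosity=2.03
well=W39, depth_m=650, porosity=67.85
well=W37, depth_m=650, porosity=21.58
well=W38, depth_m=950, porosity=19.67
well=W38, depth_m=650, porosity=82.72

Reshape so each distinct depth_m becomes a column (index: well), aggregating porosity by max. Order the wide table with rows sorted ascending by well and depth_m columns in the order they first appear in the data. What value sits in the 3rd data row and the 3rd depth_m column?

54.14

With rows sorted ascending by well, row 3 is well=W39. depth_m columns in first-appearance order: 350, 950, 850, 650; column 3 is 850.
Long rows with well=W39, depth_m=850: max(26.58, 54.14) = 54.14.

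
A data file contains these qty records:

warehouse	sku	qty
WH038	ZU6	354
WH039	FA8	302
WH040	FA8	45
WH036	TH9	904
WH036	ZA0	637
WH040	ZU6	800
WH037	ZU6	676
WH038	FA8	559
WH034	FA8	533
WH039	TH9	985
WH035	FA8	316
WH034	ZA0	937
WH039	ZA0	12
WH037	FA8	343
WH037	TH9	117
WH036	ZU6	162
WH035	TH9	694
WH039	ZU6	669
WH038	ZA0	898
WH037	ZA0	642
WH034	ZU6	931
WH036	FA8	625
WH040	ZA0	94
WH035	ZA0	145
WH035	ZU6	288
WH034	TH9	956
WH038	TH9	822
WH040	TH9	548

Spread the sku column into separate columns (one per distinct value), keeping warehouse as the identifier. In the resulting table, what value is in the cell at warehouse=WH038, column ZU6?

354

Wide layout: rows indexed by warehouse, columns are the 4 distinct sku values (ZU6, FA8, TH9, ZA0).
Cell (warehouse=WH038, sku=ZU6) draws from the long row where warehouse=WH038 and sku=ZU6, which has qty=354.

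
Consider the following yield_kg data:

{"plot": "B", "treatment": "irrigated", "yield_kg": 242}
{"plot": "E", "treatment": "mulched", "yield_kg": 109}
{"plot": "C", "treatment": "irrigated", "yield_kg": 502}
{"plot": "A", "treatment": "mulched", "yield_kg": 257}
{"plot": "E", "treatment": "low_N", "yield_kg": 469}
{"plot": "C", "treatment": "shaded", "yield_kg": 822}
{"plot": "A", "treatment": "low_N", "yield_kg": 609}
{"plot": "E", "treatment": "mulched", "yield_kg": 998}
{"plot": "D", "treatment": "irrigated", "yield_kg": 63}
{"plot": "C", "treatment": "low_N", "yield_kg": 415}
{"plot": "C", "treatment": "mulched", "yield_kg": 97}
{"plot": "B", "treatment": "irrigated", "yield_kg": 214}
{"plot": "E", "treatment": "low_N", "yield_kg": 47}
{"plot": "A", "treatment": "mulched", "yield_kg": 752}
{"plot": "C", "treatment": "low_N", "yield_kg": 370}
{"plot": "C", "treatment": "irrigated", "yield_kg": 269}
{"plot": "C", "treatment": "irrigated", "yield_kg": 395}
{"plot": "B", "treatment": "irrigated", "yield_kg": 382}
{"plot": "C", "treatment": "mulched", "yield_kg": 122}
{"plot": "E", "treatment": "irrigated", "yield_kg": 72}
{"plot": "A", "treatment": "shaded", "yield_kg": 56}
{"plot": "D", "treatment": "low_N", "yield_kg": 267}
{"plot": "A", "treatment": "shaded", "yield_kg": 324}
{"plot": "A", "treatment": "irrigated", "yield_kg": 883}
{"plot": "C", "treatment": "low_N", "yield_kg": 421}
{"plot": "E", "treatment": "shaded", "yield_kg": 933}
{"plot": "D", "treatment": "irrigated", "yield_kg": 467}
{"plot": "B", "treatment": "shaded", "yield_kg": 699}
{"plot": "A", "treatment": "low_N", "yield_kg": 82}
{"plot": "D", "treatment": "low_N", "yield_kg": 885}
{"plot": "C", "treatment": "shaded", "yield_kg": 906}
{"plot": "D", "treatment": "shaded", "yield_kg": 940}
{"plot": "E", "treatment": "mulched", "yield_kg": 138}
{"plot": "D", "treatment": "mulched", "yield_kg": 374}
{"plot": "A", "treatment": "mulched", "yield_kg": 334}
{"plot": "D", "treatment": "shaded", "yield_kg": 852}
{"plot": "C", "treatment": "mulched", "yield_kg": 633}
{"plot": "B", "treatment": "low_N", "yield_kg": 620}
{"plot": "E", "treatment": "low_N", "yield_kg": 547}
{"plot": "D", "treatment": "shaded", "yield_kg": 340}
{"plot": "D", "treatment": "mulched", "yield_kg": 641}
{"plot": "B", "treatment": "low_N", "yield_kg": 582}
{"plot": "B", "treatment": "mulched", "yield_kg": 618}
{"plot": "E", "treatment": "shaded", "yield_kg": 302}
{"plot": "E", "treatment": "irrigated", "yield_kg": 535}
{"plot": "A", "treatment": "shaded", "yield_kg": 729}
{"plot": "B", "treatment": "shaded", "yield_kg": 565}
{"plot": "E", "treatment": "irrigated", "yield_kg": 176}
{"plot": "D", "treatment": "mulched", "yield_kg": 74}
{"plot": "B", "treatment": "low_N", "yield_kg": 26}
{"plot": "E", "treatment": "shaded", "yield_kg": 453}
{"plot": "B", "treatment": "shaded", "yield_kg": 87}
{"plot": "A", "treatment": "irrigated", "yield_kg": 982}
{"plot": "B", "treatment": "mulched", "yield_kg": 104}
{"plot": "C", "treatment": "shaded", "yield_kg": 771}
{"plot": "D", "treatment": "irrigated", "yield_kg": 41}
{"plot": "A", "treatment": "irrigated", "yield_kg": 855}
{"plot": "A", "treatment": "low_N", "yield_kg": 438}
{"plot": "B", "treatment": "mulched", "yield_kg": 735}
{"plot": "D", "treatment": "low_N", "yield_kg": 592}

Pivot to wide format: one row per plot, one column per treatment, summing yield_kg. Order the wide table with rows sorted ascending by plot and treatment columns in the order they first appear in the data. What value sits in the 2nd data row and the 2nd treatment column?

1457

With rows sorted ascending by plot, row 2 is plot=B. treatment columns in first-appearance order: irrigated, mulched, low_N, shaded; column 2 is mulched.
Long rows with plot=B, treatment=mulched: 618 + 104 + 735 = 1457.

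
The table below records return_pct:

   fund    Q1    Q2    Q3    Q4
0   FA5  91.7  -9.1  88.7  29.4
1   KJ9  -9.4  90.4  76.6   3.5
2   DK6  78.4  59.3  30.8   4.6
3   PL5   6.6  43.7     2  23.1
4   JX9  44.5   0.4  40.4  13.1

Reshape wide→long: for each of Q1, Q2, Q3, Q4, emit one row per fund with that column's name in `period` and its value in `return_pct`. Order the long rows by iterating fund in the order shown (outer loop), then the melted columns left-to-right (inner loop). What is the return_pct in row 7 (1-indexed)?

76.6

20 rows total (5 × 4). Row 7: index ⌊(7-1)/4⌋ = 1 into fund → KJ9; (7-1) mod 4 = 2 into the melted columns → Q3.
So row 7 is (KJ9, Q3, 76.6); return_pct = 76.6.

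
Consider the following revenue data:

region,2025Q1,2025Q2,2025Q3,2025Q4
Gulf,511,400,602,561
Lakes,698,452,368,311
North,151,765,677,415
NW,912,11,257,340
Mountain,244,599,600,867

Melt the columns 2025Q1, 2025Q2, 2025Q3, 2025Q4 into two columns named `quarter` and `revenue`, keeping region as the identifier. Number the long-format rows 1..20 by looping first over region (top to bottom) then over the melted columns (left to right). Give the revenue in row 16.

20 rows total (5 × 4). Row 16: index ⌊(16-1)/4⌋ = 3 into region → NW; (16-1) mod 4 = 3 into the melted columns → 2025Q4.
So row 16 is (NW, 2025Q4, 340); revenue = 340.

340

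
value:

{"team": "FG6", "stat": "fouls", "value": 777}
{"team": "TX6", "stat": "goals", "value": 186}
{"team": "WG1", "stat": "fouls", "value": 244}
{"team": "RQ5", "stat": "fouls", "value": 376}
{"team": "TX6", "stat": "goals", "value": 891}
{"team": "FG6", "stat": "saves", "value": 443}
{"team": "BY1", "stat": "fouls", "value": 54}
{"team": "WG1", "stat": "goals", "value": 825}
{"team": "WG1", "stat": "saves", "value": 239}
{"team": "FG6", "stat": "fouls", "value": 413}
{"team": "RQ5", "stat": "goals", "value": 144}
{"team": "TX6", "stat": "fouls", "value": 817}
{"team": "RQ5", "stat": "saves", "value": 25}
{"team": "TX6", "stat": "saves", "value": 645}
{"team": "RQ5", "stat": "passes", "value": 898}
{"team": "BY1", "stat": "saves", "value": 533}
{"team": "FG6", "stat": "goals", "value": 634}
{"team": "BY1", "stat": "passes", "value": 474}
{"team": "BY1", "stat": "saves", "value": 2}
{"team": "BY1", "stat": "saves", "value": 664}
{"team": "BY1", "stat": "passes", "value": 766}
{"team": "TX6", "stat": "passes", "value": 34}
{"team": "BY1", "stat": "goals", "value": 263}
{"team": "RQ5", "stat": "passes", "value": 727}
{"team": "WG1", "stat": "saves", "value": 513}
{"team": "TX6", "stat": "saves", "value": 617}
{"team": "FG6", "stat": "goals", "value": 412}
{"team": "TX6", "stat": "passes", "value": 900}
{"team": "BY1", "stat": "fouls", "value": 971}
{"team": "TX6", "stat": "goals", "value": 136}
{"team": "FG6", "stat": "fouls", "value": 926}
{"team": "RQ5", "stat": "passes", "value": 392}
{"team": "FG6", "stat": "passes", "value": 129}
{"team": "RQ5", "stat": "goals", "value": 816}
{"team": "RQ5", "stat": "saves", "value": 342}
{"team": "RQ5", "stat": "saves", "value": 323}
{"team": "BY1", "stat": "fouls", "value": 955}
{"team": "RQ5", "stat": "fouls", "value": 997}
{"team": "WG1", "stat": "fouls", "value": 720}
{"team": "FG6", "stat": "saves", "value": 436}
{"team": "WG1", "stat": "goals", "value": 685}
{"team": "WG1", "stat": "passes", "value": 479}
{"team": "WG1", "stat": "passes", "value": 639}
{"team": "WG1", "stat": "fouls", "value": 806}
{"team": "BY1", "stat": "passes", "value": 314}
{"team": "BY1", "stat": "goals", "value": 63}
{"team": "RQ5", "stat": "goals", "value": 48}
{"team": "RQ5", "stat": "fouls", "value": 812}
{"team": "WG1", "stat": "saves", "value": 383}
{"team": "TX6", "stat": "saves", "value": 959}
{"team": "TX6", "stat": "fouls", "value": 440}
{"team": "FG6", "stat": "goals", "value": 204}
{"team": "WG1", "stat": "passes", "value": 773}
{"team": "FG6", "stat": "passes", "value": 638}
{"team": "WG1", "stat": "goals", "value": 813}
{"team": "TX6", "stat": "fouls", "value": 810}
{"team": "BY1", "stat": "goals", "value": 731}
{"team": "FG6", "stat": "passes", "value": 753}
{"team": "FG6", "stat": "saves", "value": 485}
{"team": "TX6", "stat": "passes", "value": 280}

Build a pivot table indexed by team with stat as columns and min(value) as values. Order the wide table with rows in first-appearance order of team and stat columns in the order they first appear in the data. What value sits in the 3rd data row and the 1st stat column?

With rows in first-appearance order of team, row 3 is team=WG1. stat columns in first-appearance order: fouls, goals, saves, passes; column 1 is fouls.
Long rows with team=WG1, stat=fouls: min(244, 720, 806) = 244.

244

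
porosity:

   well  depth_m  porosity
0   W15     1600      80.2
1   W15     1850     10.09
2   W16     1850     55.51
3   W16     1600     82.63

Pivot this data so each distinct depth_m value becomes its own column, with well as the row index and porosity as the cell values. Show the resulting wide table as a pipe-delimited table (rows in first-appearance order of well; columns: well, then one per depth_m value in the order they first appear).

| well | 1600 | 1850 |
| W15 | 80.2 | 10.09 |
| W16 | 82.63 | 55.51 |

Columns: well plus the 2 distinct depth_m values (1600, 1850).
For example, row W15 column 1600 takes porosity=80.2 from the long row (W15, 1600).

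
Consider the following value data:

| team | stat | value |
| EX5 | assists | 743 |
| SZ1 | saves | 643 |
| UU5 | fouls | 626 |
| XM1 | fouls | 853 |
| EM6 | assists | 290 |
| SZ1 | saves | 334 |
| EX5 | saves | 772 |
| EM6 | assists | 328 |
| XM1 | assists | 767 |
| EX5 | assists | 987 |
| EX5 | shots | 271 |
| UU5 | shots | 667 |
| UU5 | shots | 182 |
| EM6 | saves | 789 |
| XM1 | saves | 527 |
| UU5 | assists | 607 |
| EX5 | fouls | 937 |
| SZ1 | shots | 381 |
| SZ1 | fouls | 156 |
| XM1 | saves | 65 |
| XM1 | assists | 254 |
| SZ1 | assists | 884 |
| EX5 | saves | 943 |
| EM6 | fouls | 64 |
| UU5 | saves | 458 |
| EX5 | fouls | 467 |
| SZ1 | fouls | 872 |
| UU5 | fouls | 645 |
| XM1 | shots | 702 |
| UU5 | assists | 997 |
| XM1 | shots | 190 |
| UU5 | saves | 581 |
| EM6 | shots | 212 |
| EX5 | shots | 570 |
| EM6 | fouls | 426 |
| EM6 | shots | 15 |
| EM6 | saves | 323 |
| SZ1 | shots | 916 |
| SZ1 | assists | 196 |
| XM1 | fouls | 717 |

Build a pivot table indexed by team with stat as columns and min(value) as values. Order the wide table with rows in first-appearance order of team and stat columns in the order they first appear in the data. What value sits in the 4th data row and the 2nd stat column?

65

With rows in first-appearance order of team, row 4 is team=XM1. stat columns in first-appearance order: assists, saves, fouls, shots; column 2 is saves.
Long rows with team=XM1, stat=saves: min(527, 65) = 65.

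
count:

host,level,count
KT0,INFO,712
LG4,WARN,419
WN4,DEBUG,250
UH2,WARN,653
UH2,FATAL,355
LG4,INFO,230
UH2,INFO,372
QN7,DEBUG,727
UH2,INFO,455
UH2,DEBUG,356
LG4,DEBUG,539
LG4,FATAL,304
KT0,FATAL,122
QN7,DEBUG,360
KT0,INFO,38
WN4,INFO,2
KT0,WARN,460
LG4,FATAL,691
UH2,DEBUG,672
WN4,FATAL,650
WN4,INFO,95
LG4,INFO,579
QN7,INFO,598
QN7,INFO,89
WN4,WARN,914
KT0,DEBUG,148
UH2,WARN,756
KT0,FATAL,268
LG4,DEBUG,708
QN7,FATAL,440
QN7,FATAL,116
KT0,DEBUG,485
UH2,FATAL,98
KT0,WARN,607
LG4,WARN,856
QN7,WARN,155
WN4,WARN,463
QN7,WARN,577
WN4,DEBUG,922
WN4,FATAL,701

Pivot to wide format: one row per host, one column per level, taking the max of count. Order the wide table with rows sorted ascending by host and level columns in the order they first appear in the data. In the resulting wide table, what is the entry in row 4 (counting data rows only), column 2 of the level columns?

756

With rows sorted ascending by host, row 4 is host=UH2. level columns in first-appearance order: INFO, WARN, DEBUG, FATAL; column 2 is WARN.
Long rows with host=UH2, level=WARN: max(653, 756) = 756.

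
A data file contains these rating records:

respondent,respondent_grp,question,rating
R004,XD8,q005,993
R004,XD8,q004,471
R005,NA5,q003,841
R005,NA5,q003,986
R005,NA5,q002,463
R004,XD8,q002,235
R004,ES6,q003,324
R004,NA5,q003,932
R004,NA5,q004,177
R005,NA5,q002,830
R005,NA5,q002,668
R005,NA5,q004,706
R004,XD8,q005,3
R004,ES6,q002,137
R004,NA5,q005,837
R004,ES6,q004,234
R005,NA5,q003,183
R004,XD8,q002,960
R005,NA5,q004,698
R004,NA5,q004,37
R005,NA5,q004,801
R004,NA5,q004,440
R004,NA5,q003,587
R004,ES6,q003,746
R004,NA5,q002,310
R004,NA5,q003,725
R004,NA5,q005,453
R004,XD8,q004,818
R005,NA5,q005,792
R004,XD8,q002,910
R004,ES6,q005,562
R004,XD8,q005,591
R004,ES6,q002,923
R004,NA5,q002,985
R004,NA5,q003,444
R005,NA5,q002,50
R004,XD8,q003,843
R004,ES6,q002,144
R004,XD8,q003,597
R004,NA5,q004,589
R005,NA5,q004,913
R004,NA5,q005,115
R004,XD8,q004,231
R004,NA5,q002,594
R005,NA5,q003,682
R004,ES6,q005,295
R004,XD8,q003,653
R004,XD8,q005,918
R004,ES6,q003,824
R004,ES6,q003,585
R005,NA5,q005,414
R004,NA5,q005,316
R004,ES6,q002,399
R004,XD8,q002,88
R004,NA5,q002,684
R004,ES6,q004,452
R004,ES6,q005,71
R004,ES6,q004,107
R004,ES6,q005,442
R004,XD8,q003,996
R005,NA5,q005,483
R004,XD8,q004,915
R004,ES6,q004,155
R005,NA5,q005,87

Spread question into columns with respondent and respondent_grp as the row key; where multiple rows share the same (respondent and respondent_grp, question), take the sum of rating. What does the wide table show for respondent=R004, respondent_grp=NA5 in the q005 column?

1721

Rows with respondent=R004, respondent_grp=NA5 and question=q005: rating values are 837, 453, 115, 316.
837 + 453 + 115 + 316 = 1721.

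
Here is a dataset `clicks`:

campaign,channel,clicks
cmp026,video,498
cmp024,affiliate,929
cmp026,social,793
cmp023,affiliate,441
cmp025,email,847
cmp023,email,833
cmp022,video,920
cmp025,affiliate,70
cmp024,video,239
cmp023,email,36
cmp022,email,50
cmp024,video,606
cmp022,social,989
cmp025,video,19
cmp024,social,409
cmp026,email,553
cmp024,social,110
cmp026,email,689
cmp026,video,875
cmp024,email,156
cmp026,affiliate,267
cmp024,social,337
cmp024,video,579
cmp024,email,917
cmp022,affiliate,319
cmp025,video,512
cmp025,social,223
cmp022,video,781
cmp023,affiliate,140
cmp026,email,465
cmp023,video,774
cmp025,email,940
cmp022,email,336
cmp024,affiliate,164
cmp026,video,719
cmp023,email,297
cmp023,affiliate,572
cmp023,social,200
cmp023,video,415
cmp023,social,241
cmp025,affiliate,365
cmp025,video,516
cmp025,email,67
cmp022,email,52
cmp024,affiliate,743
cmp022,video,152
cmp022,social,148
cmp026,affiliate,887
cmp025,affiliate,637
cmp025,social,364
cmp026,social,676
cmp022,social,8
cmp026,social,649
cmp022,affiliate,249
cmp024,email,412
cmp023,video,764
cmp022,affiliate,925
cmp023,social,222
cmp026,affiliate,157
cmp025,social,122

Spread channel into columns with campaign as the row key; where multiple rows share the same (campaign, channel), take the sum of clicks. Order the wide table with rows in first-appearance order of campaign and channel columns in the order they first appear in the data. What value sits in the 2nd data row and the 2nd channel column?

1836

With rows in first-appearance order of campaign, row 2 is campaign=cmp024. channel columns in first-appearance order: video, affiliate, social, email; column 2 is affiliate.
Long rows with campaign=cmp024, channel=affiliate: 929 + 164 + 743 = 1836.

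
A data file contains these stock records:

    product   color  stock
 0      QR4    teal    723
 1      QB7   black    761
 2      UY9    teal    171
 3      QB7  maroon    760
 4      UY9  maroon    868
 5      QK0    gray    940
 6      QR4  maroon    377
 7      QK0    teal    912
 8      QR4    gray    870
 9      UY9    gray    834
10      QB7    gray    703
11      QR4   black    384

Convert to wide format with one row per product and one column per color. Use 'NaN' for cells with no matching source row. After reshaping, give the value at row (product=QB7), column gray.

703

The long row with product=QB7, color=gray has stock=703.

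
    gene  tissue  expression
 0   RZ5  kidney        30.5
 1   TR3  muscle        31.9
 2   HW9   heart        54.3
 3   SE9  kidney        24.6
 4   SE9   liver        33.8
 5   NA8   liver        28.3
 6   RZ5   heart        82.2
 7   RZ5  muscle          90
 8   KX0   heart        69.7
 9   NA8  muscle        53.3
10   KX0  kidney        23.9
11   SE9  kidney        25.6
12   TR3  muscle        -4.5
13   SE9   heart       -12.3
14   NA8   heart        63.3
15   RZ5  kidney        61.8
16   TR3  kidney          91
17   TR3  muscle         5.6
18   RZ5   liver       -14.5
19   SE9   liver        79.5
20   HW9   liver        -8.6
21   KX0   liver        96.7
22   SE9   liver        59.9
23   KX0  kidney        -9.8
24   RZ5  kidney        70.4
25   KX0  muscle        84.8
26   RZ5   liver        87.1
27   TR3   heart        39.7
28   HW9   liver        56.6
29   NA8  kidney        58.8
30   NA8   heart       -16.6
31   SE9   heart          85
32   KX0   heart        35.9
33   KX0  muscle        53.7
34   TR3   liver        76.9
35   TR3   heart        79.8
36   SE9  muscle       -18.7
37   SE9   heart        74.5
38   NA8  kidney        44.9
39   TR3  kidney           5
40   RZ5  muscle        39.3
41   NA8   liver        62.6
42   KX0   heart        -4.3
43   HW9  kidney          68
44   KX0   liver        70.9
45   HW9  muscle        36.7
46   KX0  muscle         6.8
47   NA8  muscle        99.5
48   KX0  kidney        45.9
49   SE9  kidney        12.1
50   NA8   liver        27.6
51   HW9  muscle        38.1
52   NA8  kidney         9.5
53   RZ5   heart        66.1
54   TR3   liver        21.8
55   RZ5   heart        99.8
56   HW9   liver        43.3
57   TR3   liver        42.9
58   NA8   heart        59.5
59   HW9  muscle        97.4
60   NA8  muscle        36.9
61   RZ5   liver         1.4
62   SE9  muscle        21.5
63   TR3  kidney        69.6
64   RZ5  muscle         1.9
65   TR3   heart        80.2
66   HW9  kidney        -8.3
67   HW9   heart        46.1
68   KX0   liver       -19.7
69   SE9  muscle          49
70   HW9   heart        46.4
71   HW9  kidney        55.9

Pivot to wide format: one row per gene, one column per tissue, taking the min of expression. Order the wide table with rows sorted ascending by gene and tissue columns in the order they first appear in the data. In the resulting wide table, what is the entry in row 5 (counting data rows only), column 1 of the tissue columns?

With rows sorted ascending by gene, row 5 is gene=SE9. tissue columns in first-appearance order: kidney, muscle, heart, liver; column 1 is kidney.
Long rows with gene=SE9, tissue=kidney: min(24.6, 25.6, 12.1) = 12.1.

12.1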